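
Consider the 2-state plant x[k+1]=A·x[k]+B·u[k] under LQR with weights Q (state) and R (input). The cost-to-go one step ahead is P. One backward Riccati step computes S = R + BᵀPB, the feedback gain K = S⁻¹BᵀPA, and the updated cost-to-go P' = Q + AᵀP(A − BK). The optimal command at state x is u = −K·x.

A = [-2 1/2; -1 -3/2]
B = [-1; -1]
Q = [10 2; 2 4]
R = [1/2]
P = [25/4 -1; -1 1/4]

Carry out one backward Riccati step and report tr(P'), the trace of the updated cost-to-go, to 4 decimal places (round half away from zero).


17.0500

BᵀP = [-5.2500 0.7500]
S = R + BᵀPB = [1/2] + [4.5000] = [5.0000]
BᵀPA = [9.7500 -3.7500]
K = S⁻¹·BᵀPA = [1.9500 -0.7500]
A−BK = [-0.0500 -0.2500; 0.9500 -2.2500]
AᵀP(A−BK) = [2.2375 -1.0625; -1.0625 0.8125]
P' = Q + AᵀP(A−BK) = [12.2375 0.9375; 0.9375 4.8125]
tr(P') = 17.0500


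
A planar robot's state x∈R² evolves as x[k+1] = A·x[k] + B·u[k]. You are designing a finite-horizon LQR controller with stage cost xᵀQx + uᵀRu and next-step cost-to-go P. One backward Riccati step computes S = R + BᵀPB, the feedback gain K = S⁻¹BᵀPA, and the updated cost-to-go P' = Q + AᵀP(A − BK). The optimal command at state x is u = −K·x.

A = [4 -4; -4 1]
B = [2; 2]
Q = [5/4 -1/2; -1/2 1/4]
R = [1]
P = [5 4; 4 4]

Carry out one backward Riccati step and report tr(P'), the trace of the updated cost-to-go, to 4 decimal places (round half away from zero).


23.1232

BᵀP = [18.0000 16.0000]
S = R + BᵀPB = [1] + [68.0000] = [69.0000]
BᵀPA = [8.0000 -56.0000]
K = S⁻¹·BᵀPA = [0.1159 -0.8116]
A−BK = [3.7681 -2.3768; -4.2319 2.6232]
AᵀP(A−BK) = [15.0725 -9.5072; -9.5072 6.5507]
P' = Q + AᵀP(A−BK) = [16.3225 -10.0072; -10.0072 6.8007]
tr(P') = 23.1232


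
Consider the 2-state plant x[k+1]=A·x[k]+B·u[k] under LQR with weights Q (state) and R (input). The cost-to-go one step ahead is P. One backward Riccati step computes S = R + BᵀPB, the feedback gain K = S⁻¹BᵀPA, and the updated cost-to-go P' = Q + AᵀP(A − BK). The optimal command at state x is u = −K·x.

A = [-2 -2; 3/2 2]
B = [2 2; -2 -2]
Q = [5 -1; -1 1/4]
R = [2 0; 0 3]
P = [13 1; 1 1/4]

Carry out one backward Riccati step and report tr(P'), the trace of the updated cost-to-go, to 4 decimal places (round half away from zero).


7.6769

BᵀP = [24.0000 1.5000; 24.0000 1.5000]
S = R + BᵀPB = [2 0; 0 3] + [45.0000 45.0000; 45.0000 45.0000] = [47.0000 45.0000; 45.0000 48.0000]
BᵀPA = [-45.7500 -45.0000; -45.7500 -45.0000]
K = S⁻¹·BᵀPA = [-0.5942 -0.5844; -0.3961 -0.3896]
A−BK = [-0.0195 -0.0519; -0.4805 0.0519]
AᵀP(A−BK) = [1.2581 1.1883; 1.1883 1.1688]
P' = Q + AᵀP(A−BK) = [6.2581 0.1883; 0.1883 1.4188]
tr(P') = 7.6769


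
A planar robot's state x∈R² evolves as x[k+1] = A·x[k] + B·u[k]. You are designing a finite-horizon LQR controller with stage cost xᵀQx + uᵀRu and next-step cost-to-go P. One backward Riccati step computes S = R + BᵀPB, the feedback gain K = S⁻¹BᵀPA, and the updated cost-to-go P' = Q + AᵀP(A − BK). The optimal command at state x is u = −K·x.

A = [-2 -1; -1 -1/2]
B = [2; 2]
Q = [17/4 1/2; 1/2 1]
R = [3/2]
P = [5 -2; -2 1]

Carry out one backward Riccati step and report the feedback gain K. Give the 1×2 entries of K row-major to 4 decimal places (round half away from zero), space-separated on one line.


-1.0526 -0.5263

BᵀP = [6.0000 -2.0000]
S = R + BᵀPB = [3/2] + [8.0000] = [9.5000]
BᵀPA = [-10.0000 -5.0000]
K = S⁻¹·BᵀPA = [-1.0526 -0.5263]
A−BK = [0.1053 0.0526; 1.1053 0.5526]
AᵀP(A−BK) = [2.4737 1.2368; 1.2368 0.6184]
P' = Q + AᵀP(A−BK) = [6.7237 1.7368; 1.7368 1.6184]
tr(P') = 8.3421


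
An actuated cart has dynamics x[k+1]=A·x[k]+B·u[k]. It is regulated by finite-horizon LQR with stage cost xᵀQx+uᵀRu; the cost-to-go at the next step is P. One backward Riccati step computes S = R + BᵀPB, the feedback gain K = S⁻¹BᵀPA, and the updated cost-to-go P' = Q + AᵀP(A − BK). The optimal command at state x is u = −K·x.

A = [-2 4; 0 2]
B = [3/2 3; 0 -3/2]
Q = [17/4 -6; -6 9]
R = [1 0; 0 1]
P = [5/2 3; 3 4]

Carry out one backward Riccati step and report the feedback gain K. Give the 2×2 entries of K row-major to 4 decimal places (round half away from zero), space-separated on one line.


BᵀP = [3.7500 4.5000; 3.0000 3.0000]
S = R + BᵀPB = [1 0; 0 1] + [5.6250 4.5000; 4.5000 4.5000] = [6.6250 4.5000; 4.5000 5.5000]
BᵀPA = [-7.5000 24.0000; -6.0000 18.0000]
K = S⁻¹·BᵀPA = [-0.8803 3.1506; -0.3707 0.6950]
A−BK = [0.4324 -2.8108; -0.5560 3.0425]
AᵀP(A−BK) = [1.1737 -4.2008; -4.2008 15.8764]
P' = Q + AᵀP(A−BK) = [5.4237 -10.2008; -10.2008 24.8764]
tr(P') = 30.3002

-0.8803 3.1506 -0.3707 0.6950


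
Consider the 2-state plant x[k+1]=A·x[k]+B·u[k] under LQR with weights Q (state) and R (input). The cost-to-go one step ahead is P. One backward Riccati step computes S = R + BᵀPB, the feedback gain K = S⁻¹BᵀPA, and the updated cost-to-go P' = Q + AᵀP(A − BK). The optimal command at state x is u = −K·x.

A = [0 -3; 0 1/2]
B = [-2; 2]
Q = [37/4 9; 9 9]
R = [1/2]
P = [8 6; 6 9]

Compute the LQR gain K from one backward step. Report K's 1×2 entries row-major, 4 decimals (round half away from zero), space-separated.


0.0000 0.7317

BᵀP = [-4.0000 6.0000]
S = R + BᵀPB = [1/2] + [20.0000] = [20.5000]
BᵀPA = [0.0000 15.0000]
K = S⁻¹·BᵀPA = [0.0000 0.7317]
A−BK = [0.0000 -1.5366; 0.0000 -0.9634]
AᵀP(A−BK) = [0.0000 0.0000; 0.0000 45.2744]
P' = Q + AᵀP(A−BK) = [9.2500 9.0000; 9.0000 54.2744]
tr(P') = 63.5244


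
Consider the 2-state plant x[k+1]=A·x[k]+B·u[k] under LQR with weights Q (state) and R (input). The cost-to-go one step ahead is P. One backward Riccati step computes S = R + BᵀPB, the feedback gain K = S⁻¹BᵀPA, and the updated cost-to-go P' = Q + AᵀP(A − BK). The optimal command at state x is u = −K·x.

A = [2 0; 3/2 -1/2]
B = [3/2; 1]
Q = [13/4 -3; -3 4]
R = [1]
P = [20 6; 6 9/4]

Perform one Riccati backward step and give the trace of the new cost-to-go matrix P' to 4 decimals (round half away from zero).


9.1708

BᵀP = [36.0000 11.2500]
S = R + BᵀPB = [1] + [65.2500] = [66.2500]
BᵀPA = [88.8750 -5.6250]
K = S⁻¹·BᵀPA = [1.3415 -0.0849]
A−BK = [-0.0123 0.1274; 0.1585 -0.4151]
AᵀP(A−BK) = [1.8358 -0.1415; -0.1415 0.0849]
P' = Q + AᵀP(A−BK) = [5.0858 -3.1415; -3.1415 4.0849]
tr(P') = 9.1708


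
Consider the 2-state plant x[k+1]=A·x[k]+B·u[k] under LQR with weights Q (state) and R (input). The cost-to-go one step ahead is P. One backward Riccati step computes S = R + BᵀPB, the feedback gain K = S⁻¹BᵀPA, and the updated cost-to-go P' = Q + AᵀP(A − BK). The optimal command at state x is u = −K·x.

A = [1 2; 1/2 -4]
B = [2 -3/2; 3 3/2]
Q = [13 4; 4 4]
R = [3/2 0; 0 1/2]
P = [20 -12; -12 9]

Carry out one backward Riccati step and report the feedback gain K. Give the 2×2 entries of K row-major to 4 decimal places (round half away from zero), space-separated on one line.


0.2757 -0.3669 -0.2659 -1.8585

BᵀP = [4.0000 3.0000; -48.0000 31.5000]
S = R + BᵀPB = [3/2 0; 0 1/2] + [17.0000 -1.5000; -1.5000 119.2500] = [18.5000 -1.5000; -1.5000 119.7500]
BᵀPA = [5.5000 -4.0000; -32.2500 -222.0000]
K = S⁻¹·BᵀPA = [0.2757 -0.3669; -0.2659 -1.8585]
A−BK = [0.0497 -0.0539; 0.0716 -0.1116]
AᵀP(A−BK) = [0.1595 0.0827; 0.0827 1.9547]
P' = Q + AᵀP(A−BK) = [13.1595 4.0827; 4.0827 5.9547]
tr(P') = 19.1142


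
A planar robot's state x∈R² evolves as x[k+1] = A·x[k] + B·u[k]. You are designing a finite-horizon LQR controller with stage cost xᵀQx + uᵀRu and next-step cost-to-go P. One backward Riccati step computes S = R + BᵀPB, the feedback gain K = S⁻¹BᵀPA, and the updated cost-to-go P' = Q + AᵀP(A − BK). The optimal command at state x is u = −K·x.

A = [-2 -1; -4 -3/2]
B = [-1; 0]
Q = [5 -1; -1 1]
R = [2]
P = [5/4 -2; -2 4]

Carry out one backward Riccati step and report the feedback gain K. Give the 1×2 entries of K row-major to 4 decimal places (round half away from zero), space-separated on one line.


-1.6923 -0.5385

BᵀP = [-1.2500 2.0000]
S = R + BᵀPB = [2] + [1.2500] = [3.2500]
BᵀPA = [-5.5000 -1.7500]
K = S⁻¹·BᵀPA = [-1.6923 -0.5385]
A−BK = [-3.6923 -1.5385; -4.0000 -1.5000]
AᵀP(A−BK) = [27.6923 9.5385; 9.5385 3.3077]
P' = Q + AᵀP(A−BK) = [32.6923 8.5385; 8.5385 4.3077]
tr(P') = 37.0000


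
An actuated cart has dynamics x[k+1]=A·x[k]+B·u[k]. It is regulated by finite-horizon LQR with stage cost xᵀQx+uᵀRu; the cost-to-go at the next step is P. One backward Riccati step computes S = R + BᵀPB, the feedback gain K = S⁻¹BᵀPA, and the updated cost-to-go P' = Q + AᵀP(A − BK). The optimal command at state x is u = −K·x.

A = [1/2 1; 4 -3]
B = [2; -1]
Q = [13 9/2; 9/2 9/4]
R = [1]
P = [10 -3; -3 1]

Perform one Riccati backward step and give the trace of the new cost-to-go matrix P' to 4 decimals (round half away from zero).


BᵀP = [23.0000 -7.0000]
S = R + BᵀPB = [1] + [53.0000] = [54.0000]
BᵀPA = [-16.5000 44.0000]
K = S⁻¹·BᵀPA = [-0.3056 0.8148]
A−BK = [1.1111 -0.6296; 3.6944 -2.1852]
AᵀP(A−BK) = [1.4583 -1.0556; -1.0556 1.1481]
P' = Q + AᵀP(A−BK) = [14.4583 3.4444; 3.4444 3.3981]
tr(P') = 17.8565

17.8565


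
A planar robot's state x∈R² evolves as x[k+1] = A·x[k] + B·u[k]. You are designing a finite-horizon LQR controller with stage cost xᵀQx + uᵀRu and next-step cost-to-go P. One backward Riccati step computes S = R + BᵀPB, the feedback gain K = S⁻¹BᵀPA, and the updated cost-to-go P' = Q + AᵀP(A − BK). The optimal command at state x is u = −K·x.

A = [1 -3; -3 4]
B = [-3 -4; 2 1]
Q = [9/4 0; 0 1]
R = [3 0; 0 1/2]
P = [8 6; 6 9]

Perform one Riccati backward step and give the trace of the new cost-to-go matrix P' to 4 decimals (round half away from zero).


31.0945

BᵀP = [-12.0000 0.0000; -26.0000 -15.0000]
S = R + BᵀPB = [3 0; 0 1/2] + [36.0000 48.0000; 48.0000 89.0000] = [39.0000 48.0000; 48.0000 89.5000]
BᵀPA = [-12.0000 36.0000; 19.0000 18.0000]
K = S⁻¹·BᵀPA = [-1.6738 1.9874; 1.1100 -0.8647]
A−BK = [0.4185 -0.4968; -0.7623 0.8900]
AᵀP(A−BK) = [11.8243 -13.7219; -13.7219 16.0202]
P' = Q + AᵀP(A−BK) = [14.0743 -13.7219; -13.7219 17.0202]
tr(P') = 31.0945


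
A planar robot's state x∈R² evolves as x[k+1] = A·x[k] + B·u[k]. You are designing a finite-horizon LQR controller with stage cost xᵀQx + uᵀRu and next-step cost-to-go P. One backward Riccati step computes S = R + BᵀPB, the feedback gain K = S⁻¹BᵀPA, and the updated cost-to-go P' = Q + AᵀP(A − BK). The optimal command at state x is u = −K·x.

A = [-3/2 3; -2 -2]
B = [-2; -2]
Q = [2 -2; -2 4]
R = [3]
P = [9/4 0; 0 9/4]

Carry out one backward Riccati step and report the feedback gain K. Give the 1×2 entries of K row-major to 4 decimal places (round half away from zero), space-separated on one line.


0.7500 -0.2143

BᵀP = [-4.5000 -4.5000]
S = R + BᵀPB = [3] + [18.0000] = [21.0000]
BᵀPA = [15.7500 -4.5000]
K = S⁻¹·BᵀPA = [0.7500 -0.2143]
A−BK = [0.0000 2.5714; -0.5000 -2.4286]
AᵀP(A−BK) = [2.2500 2.2500; 2.2500 28.2857]
P' = Q + AᵀP(A−BK) = [4.2500 0.2500; 0.2500 32.2857]
tr(P') = 36.5357


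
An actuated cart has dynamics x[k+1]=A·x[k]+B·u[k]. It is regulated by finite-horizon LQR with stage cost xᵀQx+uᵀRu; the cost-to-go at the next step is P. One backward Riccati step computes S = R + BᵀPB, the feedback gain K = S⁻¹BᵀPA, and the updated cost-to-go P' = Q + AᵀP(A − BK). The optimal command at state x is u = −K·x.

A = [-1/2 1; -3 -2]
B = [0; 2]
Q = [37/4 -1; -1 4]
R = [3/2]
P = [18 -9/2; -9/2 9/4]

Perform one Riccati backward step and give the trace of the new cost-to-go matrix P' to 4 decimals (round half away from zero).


BᵀP = [-9.0000 4.5000]
S = R + BᵀPB = [3/2] + [9.0000] = [10.5000]
BᵀPA = [-9.0000 -18.0000]
K = S⁻¹·BᵀPA = [-0.8571 -1.7143]
A−BK = [-0.5000 1.0000; -1.2857 1.4286]
AᵀP(A−BK) = [3.5357 -1.9286; -1.9286 14.1429]
P' = Q + AᵀP(A−BK) = [12.7857 -2.9286; -2.9286 18.1429]
tr(P') = 30.9286

30.9286


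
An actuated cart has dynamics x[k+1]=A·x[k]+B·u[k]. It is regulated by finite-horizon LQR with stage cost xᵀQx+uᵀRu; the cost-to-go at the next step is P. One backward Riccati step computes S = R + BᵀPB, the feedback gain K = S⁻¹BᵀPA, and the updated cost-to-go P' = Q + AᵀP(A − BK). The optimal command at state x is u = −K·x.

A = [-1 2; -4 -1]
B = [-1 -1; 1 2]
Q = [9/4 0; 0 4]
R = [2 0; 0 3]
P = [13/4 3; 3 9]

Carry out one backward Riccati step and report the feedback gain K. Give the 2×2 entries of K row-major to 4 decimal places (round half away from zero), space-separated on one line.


0.5050 -0.8065 -2.2789 0.0126

BᵀP = [-0.2500 6.0000; 2.7500 15.0000]
S = R + BᵀPB = [2 0; 0 3] + [6.2500 12.2500; 12.2500 27.2500] = [8.2500 12.2500; 12.2500 30.2500]
BᵀPA = [-23.7500 -6.5000; -62.7500 -9.5000]
K = S⁻¹·BᵀPA = [0.5050 -0.8065; -2.2789 0.0126]
A−BK = [-2.7739 1.2060; 0.0528 -0.2186]
AᵀP(A−BK) = [40.2437 -9.8668; -9.8668 4.8769]
P' = Q + AᵀP(A−BK) = [42.4937 -9.8668; -9.8668 8.8769]
tr(P') = 51.3706


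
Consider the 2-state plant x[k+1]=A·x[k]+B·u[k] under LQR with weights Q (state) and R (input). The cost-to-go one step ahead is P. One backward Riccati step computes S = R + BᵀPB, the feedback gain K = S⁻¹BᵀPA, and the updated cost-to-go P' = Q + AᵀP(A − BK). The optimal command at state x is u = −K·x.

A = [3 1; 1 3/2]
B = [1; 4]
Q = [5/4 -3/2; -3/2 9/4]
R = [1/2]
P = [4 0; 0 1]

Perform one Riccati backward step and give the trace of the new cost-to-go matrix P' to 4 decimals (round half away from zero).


29.3841

BᵀP = [4.0000 4.0000]
S = R + BᵀPB = [1/2] + [20.0000] = [20.5000]
BᵀPA = [16.0000 10.0000]
K = S⁻¹·BᵀPA = [0.7805 0.4878]
A−BK = [2.2195 0.5122; -2.1220 -0.4512]
AᵀP(A−BK) = [24.5122 5.6951; 5.6951 1.3720]
P' = Q + AᵀP(A−BK) = [25.7622 4.1951; 4.1951 3.6220]
tr(P') = 29.3841


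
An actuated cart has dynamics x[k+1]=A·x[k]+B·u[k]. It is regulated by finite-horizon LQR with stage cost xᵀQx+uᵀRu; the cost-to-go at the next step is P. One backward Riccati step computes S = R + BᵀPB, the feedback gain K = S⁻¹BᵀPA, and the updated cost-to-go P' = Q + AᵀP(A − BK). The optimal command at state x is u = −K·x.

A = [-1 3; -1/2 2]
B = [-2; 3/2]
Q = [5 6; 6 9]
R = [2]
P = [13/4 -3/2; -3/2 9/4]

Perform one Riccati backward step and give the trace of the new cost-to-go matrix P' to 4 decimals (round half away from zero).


BᵀP = [-8.7500 6.3750]
S = R + BᵀPB = [2] + [27.0625] = [29.0625]
BᵀPA = [5.5625 -13.5000]
K = S⁻¹·BᵀPA = [0.1914 -0.4645]
A−BK = [-0.6172 2.0710; -0.7871 2.6968]
AᵀP(A−BK) = [1.2478 -4.1661; -4.1661 13.9790]
P' = Q + AᵀP(A−BK) = [6.2478 1.8339; 1.8339 22.9790]
tr(P') = 29.2269

29.2269


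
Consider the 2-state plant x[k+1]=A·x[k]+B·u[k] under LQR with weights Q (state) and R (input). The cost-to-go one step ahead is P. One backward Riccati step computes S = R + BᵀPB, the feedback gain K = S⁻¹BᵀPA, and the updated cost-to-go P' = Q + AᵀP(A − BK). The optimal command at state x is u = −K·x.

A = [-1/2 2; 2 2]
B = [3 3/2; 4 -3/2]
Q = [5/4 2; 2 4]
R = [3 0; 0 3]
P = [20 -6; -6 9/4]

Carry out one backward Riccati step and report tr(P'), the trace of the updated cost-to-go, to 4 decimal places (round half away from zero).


BᵀP = [36.0000 -9.0000; 39.0000 -12.3750]
S = R + BᵀPB = [3 0; 0 3] + [72.0000 67.5000; 67.5000 77.0625] = [75.0000 67.5000; 67.5000 80.0625]
BᵀPA = [-36.0000 54.0000; -44.2500 53.2500]
K = S⁻¹·BᵀPA = [0.0722 0.5033; -0.6136 0.2408]
A−BK = [0.2037 0.1289; 0.7907 0.3480]
AᵀP(A−BK) = [1.4489 -0.2268; -0.2268 1.0004]
P' = Q + AᵀP(A−BK) = [2.6989 1.7732; 1.7732 5.0004]
tr(P') = 7.6993

7.6993


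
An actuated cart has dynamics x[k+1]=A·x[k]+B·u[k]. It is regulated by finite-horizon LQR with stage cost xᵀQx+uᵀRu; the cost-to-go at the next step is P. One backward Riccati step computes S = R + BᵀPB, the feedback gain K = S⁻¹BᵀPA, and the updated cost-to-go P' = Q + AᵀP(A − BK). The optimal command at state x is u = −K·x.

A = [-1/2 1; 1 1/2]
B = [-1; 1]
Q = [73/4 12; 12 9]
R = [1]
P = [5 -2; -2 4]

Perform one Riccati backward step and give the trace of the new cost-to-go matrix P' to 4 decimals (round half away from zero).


BᵀP = [-7.0000 6.0000]
S = R + BᵀPB = [1] + [13.0000] = [14.0000]
BᵀPA = [9.5000 -4.0000]
K = S⁻¹·BᵀPA = [0.6786 -0.2857]
A−BK = [0.1786 0.7143; 0.3214 0.7857]
AᵀP(A−BK) = [0.8036 0.7143; 0.7143 2.8571]
P' = Q + AᵀP(A−BK) = [19.0536 12.7143; 12.7143 11.8571]
tr(P') = 30.9107

30.9107


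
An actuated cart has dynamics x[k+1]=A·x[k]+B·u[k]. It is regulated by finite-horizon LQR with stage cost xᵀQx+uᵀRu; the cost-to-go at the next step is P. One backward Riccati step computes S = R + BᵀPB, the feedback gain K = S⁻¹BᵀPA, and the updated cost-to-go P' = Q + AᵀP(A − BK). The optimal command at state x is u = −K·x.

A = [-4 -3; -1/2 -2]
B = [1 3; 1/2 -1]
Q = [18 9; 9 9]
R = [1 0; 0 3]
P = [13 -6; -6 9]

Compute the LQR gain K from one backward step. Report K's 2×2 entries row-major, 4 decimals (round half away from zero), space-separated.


BᵀP = [10.0000 -1.5000; 45.0000 -27.0000]
S = R + BᵀPB = [1 0; 0 3] + [9.2500 31.5000; 31.5000 162.0000] = [10.2500 31.5000; 31.5000 165.0000]
BᵀPA = [-39.2500 -27.0000; -166.5000 -81.0000]
K = S⁻¹·BᵀPA = [-1.7618 -2.7232; -0.6727 0.0290]
A−BK = [-0.2200 -0.3637; -0.2918 -0.6094]
AᵀP(A−BK) = [5.0869 5.9388; 5.9388 9.8208]
P' = Q + AᵀP(A−BK) = [23.0869 14.9388; 14.9388 18.8208]
tr(P') = 41.9077

-1.7618 -2.7232 -0.6727 0.0290


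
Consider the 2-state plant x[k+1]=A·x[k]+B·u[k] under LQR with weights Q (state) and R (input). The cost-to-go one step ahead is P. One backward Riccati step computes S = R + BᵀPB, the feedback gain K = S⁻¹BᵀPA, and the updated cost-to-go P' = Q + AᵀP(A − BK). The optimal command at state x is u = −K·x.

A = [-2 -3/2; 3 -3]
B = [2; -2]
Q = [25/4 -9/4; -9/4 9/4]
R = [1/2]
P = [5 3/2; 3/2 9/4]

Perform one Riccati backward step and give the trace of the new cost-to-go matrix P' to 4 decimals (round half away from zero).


BᵀP = [7.0000 -1.5000]
S = R + BᵀPB = [1/2] + [17.0000] = [17.5000]
BᵀPA = [-18.5000 -6.0000]
K = S⁻¹·BᵀPA = [-1.0571 -0.3429]
A−BK = [0.1143 -0.8143; 0.8857 -3.6857]
AᵀP(A−BK) = [2.6929 -9.3429; -9.3429 42.9429]
P' = Q + AᵀP(A−BK) = [8.9429 -11.5929; -11.5929 45.1929]
tr(P') = 54.1357

54.1357


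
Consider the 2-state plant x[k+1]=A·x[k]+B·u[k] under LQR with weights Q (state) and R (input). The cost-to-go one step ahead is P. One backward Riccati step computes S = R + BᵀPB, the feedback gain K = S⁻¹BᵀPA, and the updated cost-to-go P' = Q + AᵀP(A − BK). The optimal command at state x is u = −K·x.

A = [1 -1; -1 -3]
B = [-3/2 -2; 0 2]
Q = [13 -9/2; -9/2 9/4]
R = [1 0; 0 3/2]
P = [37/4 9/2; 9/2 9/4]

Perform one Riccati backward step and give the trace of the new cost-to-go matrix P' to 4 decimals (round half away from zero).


18.2529

BᵀP = [-13.8750 -6.7500; -9.5000 -4.5000]
S = R + BᵀPB = [1 0; 0 3/2] + [20.8125 14.2500; 14.2500 10.0000] = [21.8125 14.2500; 14.2500 11.5000]
BᵀPA = [-7.1250 34.1250; -5.0000 23.0000]
K = S⁻¹·BᵀPA = [-0.2237 1.3538; -0.1576 0.3224]
A−BK = [0.3492 1.6756; -0.6848 -3.6449]
AᵀP(A−BK) = [0.1182 -0.2418; -0.2418 2.8847]
P' = Q + AᵀP(A−BK) = [13.1182 -4.7418; -4.7418 5.1347]
tr(P') = 18.2529


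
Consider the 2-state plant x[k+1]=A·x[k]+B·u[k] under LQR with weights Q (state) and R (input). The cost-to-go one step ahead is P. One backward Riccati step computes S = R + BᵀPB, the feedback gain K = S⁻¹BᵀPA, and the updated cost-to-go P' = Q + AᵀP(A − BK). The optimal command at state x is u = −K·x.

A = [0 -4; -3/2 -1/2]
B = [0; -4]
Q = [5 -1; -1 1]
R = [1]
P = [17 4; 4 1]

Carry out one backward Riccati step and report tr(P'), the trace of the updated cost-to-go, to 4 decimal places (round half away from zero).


BᵀP = [-16.0000 -4.0000]
S = R + BᵀPB = [1] + [16.0000] = [17.0000]
BᵀPA = [6.0000 66.0000]
K = S⁻¹·BᵀPA = [0.3529 3.8824]
A−BK = [0.0000 -4.0000; -0.0882 15.0294]
AᵀP(A−BK) = [0.1324 1.4559; 1.4559 32.0147]
P' = Q + AᵀP(A−BK) = [5.1324 0.4559; 0.4559 33.0147]
tr(P') = 38.1471

38.1471


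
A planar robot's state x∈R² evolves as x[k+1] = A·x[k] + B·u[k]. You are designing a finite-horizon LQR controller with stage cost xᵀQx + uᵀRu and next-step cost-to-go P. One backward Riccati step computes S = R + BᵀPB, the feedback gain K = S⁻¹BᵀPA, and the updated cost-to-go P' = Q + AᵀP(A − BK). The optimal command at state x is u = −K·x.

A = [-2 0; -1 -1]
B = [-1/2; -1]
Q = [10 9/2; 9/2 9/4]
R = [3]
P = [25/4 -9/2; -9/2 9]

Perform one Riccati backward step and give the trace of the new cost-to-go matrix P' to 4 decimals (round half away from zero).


30.4569

BᵀP = [1.3750 -6.7500]
S = R + BᵀPB = [3] + [6.0625] = [9.0625]
BᵀPA = [4.0000 6.7500]
K = S⁻¹·BᵀPA = [0.4414 0.7448]
A−BK = [-1.7793 0.3724; -0.5586 -0.2552]
AᵀP(A−BK) = [14.2345 -2.9793; -2.9793 3.9724]
P' = Q + AᵀP(A−BK) = [24.2345 1.5207; 1.5207 6.2224]
tr(P') = 30.4569


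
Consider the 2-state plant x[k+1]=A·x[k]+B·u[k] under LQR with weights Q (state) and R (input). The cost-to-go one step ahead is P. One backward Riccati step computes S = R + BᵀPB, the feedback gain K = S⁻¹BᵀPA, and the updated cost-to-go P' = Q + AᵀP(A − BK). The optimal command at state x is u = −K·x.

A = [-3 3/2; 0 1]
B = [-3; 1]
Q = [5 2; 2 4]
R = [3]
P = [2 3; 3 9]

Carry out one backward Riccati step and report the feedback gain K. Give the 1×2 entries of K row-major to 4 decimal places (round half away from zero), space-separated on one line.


BᵀP = [-3.0000 0.0000]
S = R + BᵀPB = [3] + [9.0000] = [12.0000]
BᵀPA = [9.0000 -4.5000]
K = S⁻¹·BᵀPA = [0.7500 -0.3750]
A−BK = [-0.7500 0.3750; -0.7500 1.3750]
AᵀP(A−BK) = [11.2500 -14.6250; -14.6250 20.8125]
P' = Q + AᵀP(A−BK) = [16.2500 -12.6250; -12.6250 24.8125]
tr(P') = 41.0625

0.7500 -0.3750


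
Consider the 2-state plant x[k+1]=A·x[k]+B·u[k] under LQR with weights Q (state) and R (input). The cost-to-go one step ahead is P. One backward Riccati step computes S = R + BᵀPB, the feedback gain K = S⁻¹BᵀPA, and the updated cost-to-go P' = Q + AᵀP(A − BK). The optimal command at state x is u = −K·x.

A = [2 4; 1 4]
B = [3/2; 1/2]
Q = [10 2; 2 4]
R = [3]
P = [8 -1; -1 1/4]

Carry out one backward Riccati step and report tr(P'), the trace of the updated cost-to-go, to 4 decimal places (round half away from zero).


34.4984

BᵀP = [11.5000 -1.3750]
S = R + BᵀPB = [3] + [16.5625] = [19.5625]
BᵀPA = [21.6250 40.5000]
K = S⁻¹·BᵀPA = [1.1054 2.0703]
A−BK = [0.3419 0.8946; 0.4473 2.9649]
AᵀP(A−BK) = [4.3450 8.2300; 8.2300 16.1534]
P' = Q + AᵀP(A−BK) = [14.3450 10.2300; 10.2300 20.1534]
tr(P') = 34.4984


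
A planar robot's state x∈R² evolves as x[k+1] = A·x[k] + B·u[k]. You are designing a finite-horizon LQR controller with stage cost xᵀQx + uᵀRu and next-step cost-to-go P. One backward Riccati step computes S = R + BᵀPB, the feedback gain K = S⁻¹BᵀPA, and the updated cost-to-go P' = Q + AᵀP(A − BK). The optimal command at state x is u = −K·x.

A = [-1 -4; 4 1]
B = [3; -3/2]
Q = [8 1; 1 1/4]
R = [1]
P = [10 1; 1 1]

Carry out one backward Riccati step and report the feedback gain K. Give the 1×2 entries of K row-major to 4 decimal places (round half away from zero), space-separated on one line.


-0.2671 -1.3353

BᵀP = [28.5000 1.5000]
S = R + BᵀPB = [1] + [83.2500] = [84.2500]
BᵀPA = [-22.5000 -112.5000]
K = S⁻¹·BᵀPA = [-0.2671 -1.3353]
A−BK = [-0.1988 0.0059; 3.5994 -1.0030]
AᵀP(A−BK) = [11.9911 -3.0445; -3.0445 2.7774]
P' = Q + AᵀP(A−BK) = [19.9911 -2.0445; -2.0445 3.0274]
tr(P') = 23.0185


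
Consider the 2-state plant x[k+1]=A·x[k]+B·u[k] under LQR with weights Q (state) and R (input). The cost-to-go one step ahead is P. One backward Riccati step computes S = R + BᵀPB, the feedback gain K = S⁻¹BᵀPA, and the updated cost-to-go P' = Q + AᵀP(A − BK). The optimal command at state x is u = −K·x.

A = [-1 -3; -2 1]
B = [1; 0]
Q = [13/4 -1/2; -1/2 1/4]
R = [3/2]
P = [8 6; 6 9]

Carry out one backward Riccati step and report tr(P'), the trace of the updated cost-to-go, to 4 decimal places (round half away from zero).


40.2895

BᵀP = [8.0000 6.0000]
S = R + BᵀPB = [3/2] + [8.0000] = [9.5000]
BᵀPA = [-20.0000 -18.0000]
K = S⁻¹·BᵀPA = [-2.1053 -1.8947]
A−BK = [1.1053 -1.1053; -2.0000 1.0000]
AᵀP(A−BK) = [25.8947 -1.8947; -1.8947 10.8947]
P' = Q + AᵀP(A−BK) = [29.1447 -2.3947; -2.3947 11.1447]
tr(P') = 40.2895


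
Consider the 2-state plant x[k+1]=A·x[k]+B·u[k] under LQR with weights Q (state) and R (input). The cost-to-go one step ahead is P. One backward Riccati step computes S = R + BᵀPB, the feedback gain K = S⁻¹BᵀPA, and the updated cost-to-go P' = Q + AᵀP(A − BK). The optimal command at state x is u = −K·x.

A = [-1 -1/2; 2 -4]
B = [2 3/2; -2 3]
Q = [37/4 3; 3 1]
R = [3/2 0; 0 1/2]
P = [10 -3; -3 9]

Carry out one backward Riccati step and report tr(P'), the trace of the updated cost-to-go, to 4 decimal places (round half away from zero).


11.7993

BᵀP = [26.0000 -24.0000; 6.0000 22.5000]
S = R + BᵀPB = [3/2 0; 0 1/2] + [100.0000 -33.0000; -33.0000 76.5000] = [101.5000 -33.0000; -33.0000 77.0000]
BᵀPA = [-74.0000 83.0000; 39.0000 -93.0000]
K = S⁻¹·BᵀPA = [-0.6558 0.4939; 0.2255 -0.9961]
A−BK = [-0.0266 0.0065; 0.0121 -0.0239]
AᵀP(A−BK) = [0.6808 -0.6045; -0.6045 0.8685]
P' = Q + AᵀP(A−BK) = [9.9308 2.3955; 2.3955 1.8685]
tr(P') = 11.7993


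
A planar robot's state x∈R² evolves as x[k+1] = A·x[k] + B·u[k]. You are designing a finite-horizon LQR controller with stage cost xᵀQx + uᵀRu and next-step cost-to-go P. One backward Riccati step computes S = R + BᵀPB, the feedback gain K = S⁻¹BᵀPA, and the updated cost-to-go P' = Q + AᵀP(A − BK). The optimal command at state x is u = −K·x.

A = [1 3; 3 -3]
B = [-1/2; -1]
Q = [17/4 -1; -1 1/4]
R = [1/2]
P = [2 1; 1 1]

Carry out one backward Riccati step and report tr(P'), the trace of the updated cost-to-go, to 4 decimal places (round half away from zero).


15.6667

BᵀP = [-2.0000 -1.5000]
S = R + BᵀPB = [1/2] + [2.5000] = [3.0000]
BᵀPA = [-6.5000 -1.5000]
K = S⁻¹·BᵀPA = [-2.1667 -0.5000]
A−BK = [-0.0833 2.7500; 0.8333 -3.5000]
AᵀP(A−BK) = [2.9167 -0.2500; -0.2500 8.2500]
P' = Q + AᵀP(A−BK) = [7.1667 -1.2500; -1.2500 8.5000]
tr(P') = 15.6667


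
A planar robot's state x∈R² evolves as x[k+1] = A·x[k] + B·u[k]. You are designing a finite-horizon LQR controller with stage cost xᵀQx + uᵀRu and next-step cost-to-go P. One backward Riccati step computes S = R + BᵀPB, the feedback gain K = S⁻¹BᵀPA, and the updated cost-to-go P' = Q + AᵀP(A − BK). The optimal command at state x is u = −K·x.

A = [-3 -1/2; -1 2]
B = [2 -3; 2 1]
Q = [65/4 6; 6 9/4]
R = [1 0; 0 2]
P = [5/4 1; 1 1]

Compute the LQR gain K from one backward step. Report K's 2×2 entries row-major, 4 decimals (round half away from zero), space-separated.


-0.8069 0.3863 0.3133 0.1266

BᵀP = [4.5000 4.0000; -2.7500 -2.0000]
S = R + BᵀPB = [1 0; 0 2] + [17.0000 -9.5000; -9.5000 6.2500] = [18.0000 -9.5000; -9.5000 8.2500]
BᵀPA = [-17.5000 5.7500; 10.2500 -2.6250]
K = S⁻¹·BᵀPA = [-0.8069 0.3863; 0.3133 0.1266]
A−BK = [-0.4464 -0.8927; 0.3004 1.1009]
AᵀP(A−BK) = [0.9185 -0.1631; -0.1631 0.4238]
P' = Q + AᵀP(A−BK) = [17.1685 5.8369; 5.8369 2.6738]
tr(P') = 19.8423


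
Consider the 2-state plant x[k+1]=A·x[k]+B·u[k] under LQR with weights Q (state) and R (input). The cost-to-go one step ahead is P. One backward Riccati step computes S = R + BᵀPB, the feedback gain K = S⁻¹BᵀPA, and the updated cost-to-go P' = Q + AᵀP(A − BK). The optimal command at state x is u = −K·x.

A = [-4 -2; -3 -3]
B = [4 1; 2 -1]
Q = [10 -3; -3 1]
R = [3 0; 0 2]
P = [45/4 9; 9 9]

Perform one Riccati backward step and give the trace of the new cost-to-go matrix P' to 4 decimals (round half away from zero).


19.2104

BᵀP = [63.0000 54.0000; 2.2500 0.0000]
S = R + BᵀPB = [3 0; 0 2] + [360.0000 9.0000; 9.0000 2.2500] = [363.0000 9.0000; 9.0000 4.2500]
BᵀPA = [-414.0000 -288.0000; -9.0000 -4.5000]
K = S⁻¹·BᵀPA = [-1.1483 -0.8096; 0.3140 0.6557]
A−BK = [0.2791 0.5829; -0.3894 -0.7250]
AᵀP(A−BK) = [4.4377 3.7081; 3.7081 3.7727]
P' = Q + AᵀP(A−BK) = [14.4377 0.7081; 0.7081 4.7727]
tr(P') = 19.2104


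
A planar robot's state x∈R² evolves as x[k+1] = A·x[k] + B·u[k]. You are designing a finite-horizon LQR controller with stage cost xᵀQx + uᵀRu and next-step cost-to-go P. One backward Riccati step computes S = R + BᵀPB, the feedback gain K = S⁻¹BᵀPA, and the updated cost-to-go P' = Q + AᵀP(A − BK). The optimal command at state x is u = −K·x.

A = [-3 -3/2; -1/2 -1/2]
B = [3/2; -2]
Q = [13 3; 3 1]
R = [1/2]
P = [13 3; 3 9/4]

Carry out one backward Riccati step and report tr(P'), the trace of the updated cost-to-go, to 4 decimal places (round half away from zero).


BᵀP = [13.5000 0.0000]
S = R + BᵀPB = [1/2] + [20.2500] = [20.7500]
BᵀPA = [-40.5000 -20.2500]
K = S⁻¹·BᵀPA = [-1.9518 -0.9759]
A−BK = [-0.0723 -0.0361; -4.4036 -2.4518]
AᵀP(A−BK) = [47.5143 26.2884; 26.2884 14.5505]
P' = Q + AᵀP(A−BK) = [60.5143 29.2884; 29.2884 15.5505]
tr(P') = 76.0648

76.0648


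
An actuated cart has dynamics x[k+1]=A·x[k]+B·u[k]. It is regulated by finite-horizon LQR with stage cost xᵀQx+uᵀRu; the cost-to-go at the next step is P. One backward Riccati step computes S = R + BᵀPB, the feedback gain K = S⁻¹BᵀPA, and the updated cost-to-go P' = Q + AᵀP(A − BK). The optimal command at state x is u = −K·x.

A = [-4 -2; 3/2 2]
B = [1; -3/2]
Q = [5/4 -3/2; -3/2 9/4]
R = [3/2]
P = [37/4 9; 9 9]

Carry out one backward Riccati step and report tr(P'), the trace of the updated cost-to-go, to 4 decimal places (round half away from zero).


38.4219

BᵀP = [-4.2500 -4.5000]
S = R + BᵀPB = [3/2] + [2.5000] = [4.0000]
BᵀPA = [10.2500 -0.5000]
K = S⁻¹·BᵀPA = [2.5625 -0.1250]
A−BK = [-6.5625 -1.8750; 5.3438 1.8125]
AᵀP(A−BK) = [33.9844 3.2813; 3.2813 0.9375]
P' = Q + AᵀP(A−BK) = [35.2344 1.7813; 1.7813 3.1875]
tr(P') = 38.4219


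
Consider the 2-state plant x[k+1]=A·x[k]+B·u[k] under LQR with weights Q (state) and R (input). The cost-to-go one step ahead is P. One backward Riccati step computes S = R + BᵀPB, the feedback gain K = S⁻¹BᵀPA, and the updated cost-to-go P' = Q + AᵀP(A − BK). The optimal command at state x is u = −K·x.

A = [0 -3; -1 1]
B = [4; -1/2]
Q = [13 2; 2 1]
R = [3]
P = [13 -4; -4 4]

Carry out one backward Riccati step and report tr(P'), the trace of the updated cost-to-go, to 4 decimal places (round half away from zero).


BᵀP = [54.0000 -18.0000]
S = R + BᵀPB = [3] + [225.0000] = [228.0000]
BᵀPA = [18.0000 -180.0000]
K = S⁻¹·BᵀPA = [0.0789 -0.7895]
A−BK = [-0.3158 0.1579; -0.9605 0.6053]
AᵀP(A−BK) = [2.5789 -1.7895; -1.7895 2.8947]
P' = Q + AᵀP(A−BK) = [15.5789 0.2105; 0.2105 3.8947]
tr(P') = 19.4737

19.4737


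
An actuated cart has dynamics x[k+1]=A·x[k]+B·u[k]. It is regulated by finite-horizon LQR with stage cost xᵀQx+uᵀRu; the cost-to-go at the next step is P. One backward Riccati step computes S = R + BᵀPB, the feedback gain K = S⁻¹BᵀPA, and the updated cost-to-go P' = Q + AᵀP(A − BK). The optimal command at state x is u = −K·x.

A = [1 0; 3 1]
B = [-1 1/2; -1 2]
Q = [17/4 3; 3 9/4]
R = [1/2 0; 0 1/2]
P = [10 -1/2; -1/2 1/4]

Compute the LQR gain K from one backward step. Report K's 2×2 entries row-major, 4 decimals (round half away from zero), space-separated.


BᵀP = [-9.5000 0.2500; 4.0000 0.2500]
S = R + BᵀPB = [1/2 0; 0 1/2] + [9.2500 -4.2500; -4.2500 2.5000] = [9.7500 -4.2500; -4.2500 3.0000]
BᵀPA = [-8.7500 0.2500; 4.7500 0.2500]
K = S⁻¹·BᵀPA = [-0.5419 0.1620; 0.8156 0.3128]
A−BK = [0.0503 0.0056; 0.8268 0.5363]
AᵀP(A−BK) = [0.6341 0.1816; 0.1816 0.1313]
P' = Q + AᵀP(A−BK) = [4.8841 3.1816; 3.1816 2.3813]
tr(P') = 7.2654

-0.5419 0.1620 0.8156 0.3128


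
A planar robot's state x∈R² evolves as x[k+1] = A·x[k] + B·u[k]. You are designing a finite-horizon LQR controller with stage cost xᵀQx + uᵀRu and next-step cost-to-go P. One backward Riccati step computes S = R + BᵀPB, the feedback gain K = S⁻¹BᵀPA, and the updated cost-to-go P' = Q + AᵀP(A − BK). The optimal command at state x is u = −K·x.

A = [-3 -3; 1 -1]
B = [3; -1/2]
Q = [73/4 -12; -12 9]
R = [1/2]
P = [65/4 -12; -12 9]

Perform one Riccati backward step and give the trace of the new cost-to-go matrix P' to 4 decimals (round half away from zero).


28.3628

BᵀP = [54.7500 -40.5000]
S = R + BᵀPB = [1/2] + [184.5000] = [185.0000]
BᵀPA = [-204.7500 -123.7500]
K = S⁻¹·BᵀPA = [-1.1068 -0.6689]
A−BK = [0.3203 -0.9932; 0.4466 -1.3345]
AᵀP(A−BK) = [0.6416 0.2889; 0.2889 0.4713]
P' = Q + AᵀP(A−BK) = [18.8916 -11.7111; -11.7111 9.4713]
tr(P') = 28.3628


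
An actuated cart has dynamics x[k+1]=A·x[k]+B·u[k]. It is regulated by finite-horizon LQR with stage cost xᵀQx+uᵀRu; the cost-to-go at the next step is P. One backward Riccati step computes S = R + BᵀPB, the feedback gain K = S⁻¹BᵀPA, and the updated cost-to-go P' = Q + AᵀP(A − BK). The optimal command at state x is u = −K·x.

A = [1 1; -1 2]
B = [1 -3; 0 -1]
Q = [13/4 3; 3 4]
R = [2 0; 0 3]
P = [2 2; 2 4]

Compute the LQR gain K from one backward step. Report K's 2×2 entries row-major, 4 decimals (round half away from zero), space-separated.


BᵀP = [2.0000 2.0000; -8.0000 -10.0000]
S = R + BᵀPB = [2 0; 0 3] + [2.0000 -8.0000; -8.0000 34.0000] = [4.0000 -8.0000; -8.0000 37.0000]
BᵀPA = [0.0000 6.0000; 2.0000 -28.0000]
K = S⁻¹·BᵀPA = [0.1905 -0.0238; 0.0952 -0.7619]
A−BK = [1.0952 -1.2619; -0.9048 1.2381]
AᵀP(A−BK) = [1.8095 -2.4762; -2.4762 4.8095]
P' = Q + AᵀP(A−BK) = [5.0595 0.5238; 0.5238 8.8095]
tr(P') = 13.8690

0.1905 -0.0238 0.0952 -0.7619


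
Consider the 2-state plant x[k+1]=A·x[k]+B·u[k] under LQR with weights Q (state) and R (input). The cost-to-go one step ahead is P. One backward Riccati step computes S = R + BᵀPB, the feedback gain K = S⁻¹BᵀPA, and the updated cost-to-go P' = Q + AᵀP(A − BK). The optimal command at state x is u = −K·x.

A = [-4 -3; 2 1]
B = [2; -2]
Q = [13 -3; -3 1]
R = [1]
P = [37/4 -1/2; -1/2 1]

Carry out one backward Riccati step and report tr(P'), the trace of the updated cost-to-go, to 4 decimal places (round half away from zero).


25.6359

BᵀP = [19.5000 -3.0000]
S = R + BᵀPB = [1] + [45.0000] = [46.0000]
BᵀPA = [-84.0000 -61.5000]
K = S⁻¹·BᵀPA = [-1.8261 -1.3370]
A−BK = [-0.3478 -0.3261; -1.6522 -1.6739]
AᵀP(A−BK) = [6.6087 5.6957; 5.6957 5.0272]
P' = Q + AᵀP(A−BK) = [19.6087 2.6957; 2.6957 6.0272]
tr(P') = 25.6359


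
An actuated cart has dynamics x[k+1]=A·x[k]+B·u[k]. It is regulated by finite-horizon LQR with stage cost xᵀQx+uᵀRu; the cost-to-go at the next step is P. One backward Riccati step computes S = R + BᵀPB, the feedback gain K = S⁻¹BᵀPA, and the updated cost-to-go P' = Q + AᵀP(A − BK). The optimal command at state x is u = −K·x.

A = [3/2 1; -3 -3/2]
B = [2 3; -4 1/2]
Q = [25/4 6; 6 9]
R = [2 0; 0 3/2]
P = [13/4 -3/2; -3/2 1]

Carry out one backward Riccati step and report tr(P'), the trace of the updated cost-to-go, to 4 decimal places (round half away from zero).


BᵀP = [12.5000 -7.0000; 9.0000 -4.0000]
S = R + BᵀPB = [2 0; 0 3/2] + [53.0000 34.0000; 34.0000 25.0000] = [55.0000 34.0000; 34.0000 26.5000]
BᵀPA = [39.7500 23.0000; 25.5000 15.0000]
K = S⁻¹·BᵀPA = [0.6182 0.3300; 0.1692 0.1426]
A−BK = [-0.2438 -0.0879; -0.6119 -0.2512]
AᵀP(A−BK) = [0.9272 0.4950; 0.4950 0.2703]
P' = Q + AᵀP(A−BK) = [7.1772 6.4950; 6.4950 9.2703]
tr(P') = 16.4476

16.4476


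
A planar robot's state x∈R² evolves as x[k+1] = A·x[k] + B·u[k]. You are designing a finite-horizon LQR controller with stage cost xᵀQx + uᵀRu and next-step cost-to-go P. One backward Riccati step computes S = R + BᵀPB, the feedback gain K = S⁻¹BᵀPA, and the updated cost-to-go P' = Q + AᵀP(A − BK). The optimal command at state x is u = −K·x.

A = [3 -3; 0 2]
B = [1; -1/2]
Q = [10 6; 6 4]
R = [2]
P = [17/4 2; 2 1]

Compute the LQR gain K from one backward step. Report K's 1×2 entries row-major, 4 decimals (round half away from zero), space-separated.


2.1667 -1.5000

BᵀP = [3.2500 1.5000]
S = R + BᵀPB = [2] + [2.5000] = [4.5000]
BᵀPA = [9.7500 -6.7500]
K = S⁻¹·BᵀPA = [2.1667 -1.5000]
A−BK = [0.8333 -1.5000; 1.0833 1.2500]
AᵀP(A−BK) = [17.1250 -11.6250; -11.6250 8.1250]
P' = Q + AᵀP(A−BK) = [27.1250 -5.6250; -5.6250 12.1250]
tr(P') = 39.2500


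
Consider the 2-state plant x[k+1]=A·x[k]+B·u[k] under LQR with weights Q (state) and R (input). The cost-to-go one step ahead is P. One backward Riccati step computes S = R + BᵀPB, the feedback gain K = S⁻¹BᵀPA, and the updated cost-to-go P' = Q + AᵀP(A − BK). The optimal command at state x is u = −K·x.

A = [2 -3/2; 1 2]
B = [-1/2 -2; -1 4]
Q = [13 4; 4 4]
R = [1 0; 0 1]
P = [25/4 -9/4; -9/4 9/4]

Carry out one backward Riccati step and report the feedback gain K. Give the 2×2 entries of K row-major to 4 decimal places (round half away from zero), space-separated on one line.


-1.4899 0.2918 -0.3428 0.6128

BᵀP = [-0.8750 -1.1250; -21.5000 13.5000]
S = R + BᵀPB = [1 0; 0 1] + [1.5625 -2.7500; -2.7500 97.0000] = [2.5625 -2.7500; -2.7500 98.0000]
BᵀPA = [-2.8750 -0.9375; -29.5000 59.2500]
K = S⁻¹·BᵀPA = [-1.4899 0.2918; -0.3428 0.6128]
A−BK = [0.5694 -0.1286; 0.8814 -0.1594]
AᵀP(A−BK) = [3.8532 -0.9592; -0.9592 0.5289]
P' = Q + AᵀP(A−BK) = [16.8532 3.0408; 3.0408 4.5289]
tr(P') = 21.3821


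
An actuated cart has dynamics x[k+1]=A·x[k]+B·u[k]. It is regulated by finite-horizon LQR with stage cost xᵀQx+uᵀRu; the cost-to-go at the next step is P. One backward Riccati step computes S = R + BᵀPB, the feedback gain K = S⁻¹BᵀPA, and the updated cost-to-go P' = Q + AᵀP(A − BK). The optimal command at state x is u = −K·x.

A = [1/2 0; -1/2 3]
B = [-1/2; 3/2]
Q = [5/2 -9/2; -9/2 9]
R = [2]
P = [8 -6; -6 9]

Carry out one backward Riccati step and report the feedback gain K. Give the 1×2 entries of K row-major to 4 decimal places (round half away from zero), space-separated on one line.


BᵀP = [-13.0000 16.5000]
S = R + BᵀPB = [2] + [31.2500] = [33.2500]
BᵀPA = [-14.7500 49.5000]
K = S⁻¹·BᵀPA = [-0.4436 1.4887]
A−BK = [0.2782 0.7444; 0.1654 0.7669]
AᵀP(A−BK) = [0.7068 -0.5414; -0.5414 7.3083]
P' = Q + AᵀP(A−BK) = [3.2068 -5.0414; -5.0414 16.3083]
tr(P') = 19.5150

-0.4436 1.4887


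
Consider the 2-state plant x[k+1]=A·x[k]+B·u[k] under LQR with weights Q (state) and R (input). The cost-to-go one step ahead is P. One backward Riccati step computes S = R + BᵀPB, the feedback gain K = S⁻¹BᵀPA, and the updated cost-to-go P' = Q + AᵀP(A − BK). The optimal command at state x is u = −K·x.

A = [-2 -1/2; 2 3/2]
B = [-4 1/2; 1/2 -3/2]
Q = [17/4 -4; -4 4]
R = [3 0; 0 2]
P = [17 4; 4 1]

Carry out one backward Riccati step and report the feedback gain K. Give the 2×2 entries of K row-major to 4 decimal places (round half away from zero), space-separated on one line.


0.3860 0.0353 -0.0945 -0.0625

BᵀP = [-66.0000 -15.5000; 2.5000 0.5000]
S = R + BᵀPB = [3 0; 0 2] + [256.2500 -9.7500; -9.7500 0.5000] = [259.2500 -9.7500; -9.7500 2.5000]
BᵀPA = [101.0000 9.7500; -4.0000 -0.5000]
K = S⁻¹·BᵀPA = [0.3860 0.0353; -0.0945 -0.0625]
A−BK = [-0.4086 -0.3277; 1.6653 1.3886]
AᵀP(A−BK) = [0.6328 0.1889; 0.1889 0.1250]
P' = Q + AᵀP(A−BK) = [4.8828 -3.8111; -3.8111 4.1250]
tr(P') = 9.0078


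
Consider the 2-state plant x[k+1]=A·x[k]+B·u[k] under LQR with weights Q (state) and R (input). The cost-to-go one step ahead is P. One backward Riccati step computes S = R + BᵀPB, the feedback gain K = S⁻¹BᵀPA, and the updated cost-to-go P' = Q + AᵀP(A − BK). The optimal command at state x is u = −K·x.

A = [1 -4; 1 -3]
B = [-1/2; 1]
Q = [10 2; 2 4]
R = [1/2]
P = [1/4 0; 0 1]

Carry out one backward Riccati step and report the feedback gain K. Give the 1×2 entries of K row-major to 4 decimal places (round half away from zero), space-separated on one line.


BᵀP = [-0.1250 1.0000]
S = R + BᵀPB = [1/2] + [1.0625] = [1.5625]
BᵀPA = [0.8750 -2.5000]
K = S⁻¹·BᵀPA = [0.5600 -1.6000]
A−BK = [1.2800 -4.8000; 0.4400 -1.4000]
AᵀP(A−BK) = [0.7600 -2.6000; -2.6000 9.0000]
P' = Q + AᵀP(A−BK) = [10.7600 -0.6000; -0.6000 13.0000]
tr(P') = 23.7600

0.5600 -1.6000
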